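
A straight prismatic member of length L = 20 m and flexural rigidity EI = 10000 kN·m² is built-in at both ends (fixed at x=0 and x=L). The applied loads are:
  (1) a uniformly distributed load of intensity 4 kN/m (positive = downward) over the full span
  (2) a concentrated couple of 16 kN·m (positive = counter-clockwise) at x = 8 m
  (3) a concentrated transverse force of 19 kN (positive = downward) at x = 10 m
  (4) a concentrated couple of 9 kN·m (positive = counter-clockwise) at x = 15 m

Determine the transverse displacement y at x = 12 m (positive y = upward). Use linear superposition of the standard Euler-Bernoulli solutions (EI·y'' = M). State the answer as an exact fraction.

y(12) = -1677373/7500000 m

Load 1 — uniform load w=4 kN/m over full span:
  y_1 = -wx²(L-x)²/(24EI) = -4·12²·(20-12)²/(24·10000) = -96/625 m
Load 2 — applied couple M₀=16 kN·m at a=8 m (b=L-a=12):
  y_2 = (R_Ax³/6 - M_Ax²/2 - M₀(x-a)²/2)/EI  [x>a] with R_A=144/125, M_A=48/25 = ((144/125)·12³/6 - (48/25)·12²/2 - 16·(12-8)²/2)/10000 = 512/78125 m
Load 3 — point force P=19 kN at a=10 m (b=L-a=10):
  y_3 = -Pa²(L-x)²(3bL-(3b+a)(L-x))/(6L³EI)  [x>a] = -19·10²·(20-12)²·(3·10·20-(3·10+10)·(20-12))/(6·20³·10000) = -133/1875 m
Load 4 — applied couple M₀=9 kN·m at a=15 m (b=L-a=5):
  y_4 = (R_Ax³/6 - M_Ax²/2)/EI  [x≤a] with R_A=81/160, M_A=45/16 = ((81/160)·12³/6 - (45/16)·12²/2)/10000 = -567/100000 m
Superposition: y = Σ y_i = -1677373/7500000 m ≈ -0.223650 m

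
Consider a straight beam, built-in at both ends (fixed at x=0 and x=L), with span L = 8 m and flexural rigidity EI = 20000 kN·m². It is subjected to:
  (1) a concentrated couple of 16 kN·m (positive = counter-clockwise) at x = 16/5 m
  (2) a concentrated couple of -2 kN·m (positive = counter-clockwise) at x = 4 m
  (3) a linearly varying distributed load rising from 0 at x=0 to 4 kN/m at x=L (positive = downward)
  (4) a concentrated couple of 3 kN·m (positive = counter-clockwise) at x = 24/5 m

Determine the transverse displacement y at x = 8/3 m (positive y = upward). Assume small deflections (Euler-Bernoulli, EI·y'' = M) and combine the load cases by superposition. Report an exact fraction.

y(8/3) = -16597/22781250 m

Load 1 — applied couple M₀=16 kN·m at a=16/5 m (b=L-a=24/5):
  y_1 = (R_Ax³/6 - M_Ax²/2)/EI  [x≤a] with R_A=72/25, M_A=48/25 = ((72/25)·(8/3)³/6 - (48/25)·(8/3)²/2)/20000 = 16/140625 m
Load 2 — applied couple M₀=-2 kN·m at a=4 m (b=L-a=4):
  y_2 = (R_Ax³/6 - M_Ax²/2)/EI  [x≤a] with R_A=-3/8, M_A=-1/2 = ((-3/8)·(8/3)³/6 - (-1/2)·(8/3)²/2)/20000 = 1/33750 m
Load 3 — triangular load w₀=4 kN/m (0→w₀ over full span):
  y_3 = -w₀x²(L-x)²(x+2L)/(120LEI) = -4·(8/3)²·(8-(8/3))²·((8/3)+2·8)/(120·8·20000) = -1792/2278125 m
Load 4 — applied couple M₀=3 kN·m at a=24/5 m (b=L-a=16/5):
  y_4 = (R_Ax³/6 - M_Ax²/2)/EI  [x≤a] with R_A=27/50, M_A=24/25 = ((27/50)·(8/3)³/6 - (24/25)·(8/3)²/2)/20000 = -4/46875 m
Superposition: y = Σ y_i = -16597/22781250 m ≈ -0.000729 m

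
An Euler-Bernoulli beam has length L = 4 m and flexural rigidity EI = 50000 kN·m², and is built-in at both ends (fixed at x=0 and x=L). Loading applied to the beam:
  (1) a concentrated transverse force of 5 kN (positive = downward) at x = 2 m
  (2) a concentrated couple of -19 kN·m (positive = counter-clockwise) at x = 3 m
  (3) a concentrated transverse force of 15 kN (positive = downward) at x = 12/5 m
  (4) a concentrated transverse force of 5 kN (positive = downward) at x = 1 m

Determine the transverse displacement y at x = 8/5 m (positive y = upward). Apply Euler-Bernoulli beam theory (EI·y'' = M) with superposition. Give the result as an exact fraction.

Load 1 — point force P=5 kN at a=2 m (b=L-a=2):
  y_1 = -Pb²x²(3aL-(3a+b)x)/(6L³EI)  [x≤a] = -5·2²·(8/5)²·(3·2·4-(3·2+2)·(8/5))/(6·4³·50000) = -7/234375 m
Load 2 — applied couple M₀=-19 kN·m at a=3 m (b=L-a=1):
  y_2 = (R_Ax³/6 - M_Ax²/2)/EI  [x≤a] with R_A=-171/32, M_A=-95/16 = ((-171/32)·(8/5)³/6 - (-95/16)·(8/5)²/2)/50000 = 247/3125000 m
Load 3 — point force P=15 kN at a=12/5 m (b=L-a=8/5):
  y_3 = -Pb²x²(3aL-(3a+b)x)/(6L³EI)  [x≤a] = -15·(8/5)²·(8/5)²·(3·(12/5)·4-(3·(12/5)+(8/5))·(8/5))/(6·4³·50000) = -736/9765625 m
Load 4 — point force P=5 kN at a=1 m (b=L-a=3):
  y_4 = -Pa²(L-x)²(3bL-(3b+a)(L-x))/(6L³EI)  [x>a] = -5·1²·(4-(8/5))²·(3·3·4-(3·3+1)·(4-(8/5)))/(6·4³·50000) = -9/500000 m
Superposition: y = Σ y_i = -41431/937500000 m ≈ -0.000044 m

y(8/5) = -41431/937500000 m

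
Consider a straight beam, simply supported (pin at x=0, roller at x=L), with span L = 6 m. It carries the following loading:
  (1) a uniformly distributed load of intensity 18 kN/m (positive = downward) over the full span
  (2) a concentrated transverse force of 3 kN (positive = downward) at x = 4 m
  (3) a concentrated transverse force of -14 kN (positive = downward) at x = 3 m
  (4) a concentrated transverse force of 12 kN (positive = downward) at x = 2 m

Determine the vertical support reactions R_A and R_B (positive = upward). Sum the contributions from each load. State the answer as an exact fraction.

Load 1 — uniform load w=18 kN/m over full span:
  R_A = wL/2 = 18·6/2 = 54 kN
  R_B = wL/2 = 18·6/2 = 54 kN
Load 2 — point force P=3 kN at a=4 m (b=L-a=2):
  R_A = Pb/L = 3·2/6 = 1 kN
  R_B = Pa/L = 3·4/6 = 2 kN
Load 3 — point force P=-14 kN at a=3 m (b=L-a=3):
  R_A = Pb/L = (-14)·3/6 = -7 kN
  R_B = Pa/L = (-14)·3/6 = -7 kN
Load 4 — point force P=12 kN at a=2 m (b=L-a=4):
  R_A = Pb/L = 12·4/6 = 8 kN
  R_B = Pa/L = 12·2/6 = 4 kN
Superposition: R_A = 56 kN, R_B = 53 kN

R_A = 56 kN, R_B = 53 kN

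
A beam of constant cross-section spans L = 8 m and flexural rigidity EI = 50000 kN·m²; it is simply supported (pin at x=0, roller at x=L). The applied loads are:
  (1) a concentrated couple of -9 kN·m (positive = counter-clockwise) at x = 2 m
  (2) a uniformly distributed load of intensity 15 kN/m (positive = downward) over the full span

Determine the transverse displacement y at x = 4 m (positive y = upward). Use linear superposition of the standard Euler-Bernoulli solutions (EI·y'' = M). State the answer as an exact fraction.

Load 1 — applied couple M₀=-9 kN·m at a=2 m (b=L-a=6):
  y_1 = (M₀x³/(6L)-M₀(x-a)²/2+C₁x)/EI  [x>a] with C₁=M₀(3b²-L²)/(6L)=-33/4 = ((-9)·4³/(6·8)-(-9)·(4-2)²/2+(-33/4)·4)/50000 = -27/50000 m
Load 2 — uniform load w=15 kN/m over full span:
  y_2 = -wx(L³-2Lx²+x³)/(24EI) = -15·4·(8³-2·8·4²+4³)/(24·50000) = -2/125 m
Superposition: y = Σ y_i = -827/50000 m ≈ -0.016540 m

y(4) = -827/50000 m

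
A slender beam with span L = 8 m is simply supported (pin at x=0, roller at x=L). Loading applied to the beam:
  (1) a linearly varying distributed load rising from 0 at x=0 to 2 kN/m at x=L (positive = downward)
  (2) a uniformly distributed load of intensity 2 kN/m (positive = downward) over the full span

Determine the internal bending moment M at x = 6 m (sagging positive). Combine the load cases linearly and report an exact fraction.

M(6) = 19 kN·m

Load 1 — triangular load w₀=2 kN/m (0→w₀ over full span):
  M_1 = w₀Lx/6 - w₀x³/(6L) = 2·8·6/6 - 2·6³/(6·8) = 7 kN·m
Load 2 — uniform load w=2 kN/m over full span:
  M_2 = wx(L-x)/2 = 2·6·(8-6)/2 = 12 kN·m
Superposition: M = Σ M_i = 19 kN·m ≈ 19.000000 kN·m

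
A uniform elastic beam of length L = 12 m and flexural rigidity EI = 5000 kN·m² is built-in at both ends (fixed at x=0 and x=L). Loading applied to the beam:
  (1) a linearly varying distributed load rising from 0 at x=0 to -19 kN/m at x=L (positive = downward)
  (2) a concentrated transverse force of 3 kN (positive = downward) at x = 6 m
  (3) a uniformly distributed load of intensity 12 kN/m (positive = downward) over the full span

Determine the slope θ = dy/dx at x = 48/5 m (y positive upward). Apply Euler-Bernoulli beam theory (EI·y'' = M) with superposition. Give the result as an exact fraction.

Load 1 — triangular load w₀=-19 kN/m (0→w₀ over full span):
  θ_1 = -w₀(2x(L-x)(L-2x)(x+2L)+x²(L-x)²)/(120LEI) = -(-19)·(2·(48/5)·(12-(48/5))·(12-2·(48/5))·((48/5)+2·12)+(48/5)²·(12-(48/5))²)/(120·12·5000) = -10944/390625 rad
Load 2 — point force P=3 kN at a=6 m (b=L-a=6):
  θ_2 = Pa²(L-x)(2bL-(3b+a)(L-x))/(2L³EI)  [x>a] = 3·6²·(12-(48/5))·(2·6·12-(3·6+6)·(12-(48/5)))/(2·12³·5000) = 81/62500 rad
Load 3 — uniform load w=12 kN/m over full span:
  θ_3 = -wx(L-x)(L-2x)/(12EI) = -12·(48/5)·(12-(48/5))·(12-2·(48/5))/(12·5000) = 2592/78125 rad
Superposition: θ = Σ θ_i = 10089/1562500 rad ≈ 0.006457 rad

θ(48/5) = 10089/1562500 rad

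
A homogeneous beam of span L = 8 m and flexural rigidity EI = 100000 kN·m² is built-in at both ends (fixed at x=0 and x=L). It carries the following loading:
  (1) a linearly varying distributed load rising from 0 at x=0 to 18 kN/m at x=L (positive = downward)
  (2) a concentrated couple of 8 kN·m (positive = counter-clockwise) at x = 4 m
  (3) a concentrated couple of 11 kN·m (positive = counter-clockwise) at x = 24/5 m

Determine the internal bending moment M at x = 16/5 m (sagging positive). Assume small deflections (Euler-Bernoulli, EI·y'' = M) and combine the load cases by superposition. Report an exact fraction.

Load 1 — triangular load w₀=18 kN/m (0→w₀ over full span):
  M_1 = 3w₀Lx/20 - w₀L²/30 - w₀x³/(6L) = 3·18·8·(16/5)/20 - 18·8²/30 - 18·(16/5)³/(6·8) = 2304/125 kN·m
Load 2 — applied couple M₀=8 kN·m at a=4 m (b=L-a=4):
  M_2 = R_Ax - M_A  [x≤a] with R_A=3/2, M_A=2 = (3/2)·(16/5) - 2 = 14/5 kN·m
Load 3 — applied couple M₀=11 kN·m at a=24/5 m (b=L-a=16/5):
  M_3 = R_Ax - M_A  [x≤a] with R_A=99/50, M_A=88/25 = (99/50)·(16/5) - (88/25) = 352/125 kN·m
Superposition: M = Σ M_i = 3006/125 kN·m ≈ 24.048000 kN·m

M(16/5) = 3006/125 kN·m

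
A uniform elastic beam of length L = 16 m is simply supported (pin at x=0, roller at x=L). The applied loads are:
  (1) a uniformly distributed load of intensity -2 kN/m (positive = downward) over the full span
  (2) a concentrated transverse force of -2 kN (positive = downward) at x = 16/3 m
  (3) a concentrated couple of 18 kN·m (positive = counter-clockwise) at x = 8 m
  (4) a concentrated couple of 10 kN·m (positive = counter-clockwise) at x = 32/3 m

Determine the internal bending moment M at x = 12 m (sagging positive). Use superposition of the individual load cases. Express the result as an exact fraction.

Load 1 — uniform load w=-2 kN/m over full span:
  M_1 = wx(L-x)/2 = (-2)·12·(16-12)/2 = -48 kN·m
Load 2 — point force P=-2 kN at a=16/3 m (b=L-a=32/3):
  M_2 = Pa(L-x)/L  [x>a] = (-2)·(16/3)·(16-12)/16 = -8/3 kN·m
Load 3 — applied couple M₀=18 kN·m at a=8 m (b=L-a=8):
  M_3 = M₀x/L - M₀  [x>a] = 18·12/16 - 18 = -9/2 kN·m
Load 4 — applied couple M₀=10 kN·m at a=32/3 m (b=L-a=16/3):
  M_4 = M₀x/L - M₀  [x>a] = 10·12/16 - 10 = -5/2 kN·m
Superposition: M = Σ M_i = -173/3 kN·m ≈ -57.666667 kN·m

M(12) = -173/3 kN·m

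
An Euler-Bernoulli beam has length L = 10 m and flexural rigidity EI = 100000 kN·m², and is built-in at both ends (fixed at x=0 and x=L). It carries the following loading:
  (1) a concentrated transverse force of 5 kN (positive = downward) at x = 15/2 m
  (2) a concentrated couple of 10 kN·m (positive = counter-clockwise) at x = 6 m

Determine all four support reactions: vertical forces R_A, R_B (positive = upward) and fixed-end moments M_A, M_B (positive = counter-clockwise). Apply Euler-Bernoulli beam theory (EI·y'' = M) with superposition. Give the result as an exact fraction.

Load 1 — point force P=5 kN at a=15/2 m (b=L-a=5/2):
  R_A = Pb²(3a+b)/L³ = 5·(5/2)²·(3·(15/2)+(5/2))/10³ = 25/32 kN
  M_A = Pab²/L² = 5·(15/2)·(5/2)²/10² = 75/32 kN·m
  R_B = Pa²(a+3b)/L³ = 5·(15/2)²·((15/2)+3·(5/2))/10³ = 135/32 kN
  M_B = -Pa²b/L² = -5·(15/2)²·(5/2)/10² = -225/32 kN·m
Load 2 — applied couple M₀=10 kN·m at a=6 m (b=L-a=4):
  R_A = 6M₀ab/L³ = 6·10·6·4/10³ = 36/25 kN
  M_A = M₀b(2a-b)/L² = 10·4·(2·6-4)/10² = 16/5 kN·m
  R_B = -6M₀ab/L³ = -6·10·6·4/10³ = -36/25 kN
  M_B = M₀a(2b-a)/L² = 10·6·(2·4-6)/10² = 6/5 kN·m
Superposition: R_A = 1777/800 kN, M_A = 887/160 kN·m, R_B = 2223/800 kN, M_B = -933/160 kN·m

R_A = 1777/800 kN, M_A = 887/160 kN·m, R_B = 2223/800 kN, M_B = -933/160 kN·m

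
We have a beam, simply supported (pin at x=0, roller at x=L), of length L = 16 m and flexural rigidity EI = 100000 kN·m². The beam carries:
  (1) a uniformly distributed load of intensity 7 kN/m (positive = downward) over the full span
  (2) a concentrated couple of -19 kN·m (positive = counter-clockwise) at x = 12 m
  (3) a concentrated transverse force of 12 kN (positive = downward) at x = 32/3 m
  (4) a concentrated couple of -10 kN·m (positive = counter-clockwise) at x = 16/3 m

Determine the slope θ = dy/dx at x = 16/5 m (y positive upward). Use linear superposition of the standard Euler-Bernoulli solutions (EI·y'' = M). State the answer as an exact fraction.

Load 1 — uniform load w=7 kN/m over full span:
  θ_1 = -w(L³-6Lx²+4x³)/(24EI) = -7·(16³-6·16·(16/5)²+4·(16/5)³)/(24·100000) = -3696/390625 rad
Load 2 — applied couple M₀=-19 kN·m at a=12 m (b=L-a=4):
  θ_2 = (M₀x²/(2L)+C₁)/EI  [x≤a] with C₁=M₀(3b²-L²)/(6L)=247/6 = ((-19)·(16/5)²/(2·16)+(247/6))/100000 = 5263/15000000 rad
Load 3 — point force P=12 kN at a=32/3 m (b=L-a=16/3):
  θ_3 = -Pb(L²-b²-3x²)/(6LEI)  [x≤a] = -12·(16/3)·(16²-(16/3)²-3·(16/5)²)/(6·16·100000) = -2768/2109375 rad
Load 4 — applied couple M₀=-10 kN·m at a=16/3 m (b=L-a=32/3):
  θ_4 = (M₀x²/(2L)+C₁)/EI  [x≤a] with C₁=M₀(3b²-L²)/(6L)=-80/9 = ((-10)·(16/5)²/(2·16)+(-80/9))/100000 = -17/140625 rad
Superposition: θ = Σ θ_i = -7117213/675000000 rad ≈ -0.010544 rad

θ(16/5) = -7117213/675000000 rad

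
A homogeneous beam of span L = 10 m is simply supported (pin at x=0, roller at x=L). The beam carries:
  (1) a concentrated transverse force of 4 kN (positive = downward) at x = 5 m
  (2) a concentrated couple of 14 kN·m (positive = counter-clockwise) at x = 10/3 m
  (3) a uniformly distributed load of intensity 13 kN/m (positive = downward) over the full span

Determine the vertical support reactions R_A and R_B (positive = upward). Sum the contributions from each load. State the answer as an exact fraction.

Load 1 — point force P=4 kN at a=5 m (b=L-a=5):
  R_A = Pb/L = 4·5/10 = 2 kN
  R_B = Pa/L = 4·5/10 = 2 kN
Load 2 — applied couple M₀=14 kN·m at a=10/3 m (b=L-a=20/3):
  R_A = M₀/L = 14/10 = 7/5 kN
  R_B = -M₀/L = -14/10 = -7/5 kN
Load 3 — uniform load w=13 kN/m over full span:
  R_A = wL/2 = 13·10/2 = 65 kN
  R_B = wL/2 = 13·10/2 = 65 kN
Superposition: R_A = 342/5 kN, R_B = 328/5 kN

R_A = 342/5 kN, R_B = 328/5 kN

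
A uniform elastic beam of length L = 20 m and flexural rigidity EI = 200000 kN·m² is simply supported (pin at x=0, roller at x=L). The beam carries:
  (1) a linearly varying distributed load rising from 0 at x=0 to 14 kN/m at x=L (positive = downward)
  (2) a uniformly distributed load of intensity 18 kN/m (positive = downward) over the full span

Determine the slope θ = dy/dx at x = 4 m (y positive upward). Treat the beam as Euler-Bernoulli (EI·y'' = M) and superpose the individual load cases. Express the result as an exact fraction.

θ(4) = -18461/562500 rad

Load 1 — triangular load w₀=14 kN/m (0→w₀ over full span):
  θ_1 = -w₀(7L⁴-30L²x²+15x⁴)/(360LEI) = -14·(7·20⁴-30·20²·4²+15·4⁴)/(360·20·200000) = -1274/140625 rad
Load 2 — uniform load w=18 kN/m over full span:
  θ_2 = -w(L³-6Lx²+4x³)/(24EI) = -18·(20³-6·20·4²+4·4³)/(24·200000) = -297/12500 rad
Superposition: θ = Σ θ_i = -18461/562500 rad ≈ -0.032820 rad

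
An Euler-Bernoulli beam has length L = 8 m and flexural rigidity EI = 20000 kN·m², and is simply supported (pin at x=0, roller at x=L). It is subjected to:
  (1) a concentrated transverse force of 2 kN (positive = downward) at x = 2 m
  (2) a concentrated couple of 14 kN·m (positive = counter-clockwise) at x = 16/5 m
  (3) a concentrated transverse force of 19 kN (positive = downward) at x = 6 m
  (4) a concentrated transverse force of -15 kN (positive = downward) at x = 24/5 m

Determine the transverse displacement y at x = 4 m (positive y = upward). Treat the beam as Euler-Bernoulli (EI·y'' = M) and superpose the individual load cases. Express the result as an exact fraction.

Load 1 — point force P=2 kN at a=2 m (b=L-a=6):
  y_1 = -Pa(L-x)(2Lx-a²-x²)/(6LEI)  [x>a] = -2·2·(8-4)·(2·8·4-2²-4²)/(6·8·20000) = -11/15000 m
Load 2 — applied couple M₀=14 kN·m at a=16/5 m (b=L-a=24/5):
  y_2 = (M₀x³/(6L)-M₀(x-a)²/2+C₁x)/EI  [x>a] with C₁=M₀(3b²-L²)/(6L)=112/75 = (14·4³/(6·8)-14·(4-(16/5))²/2+(112/75)·4)/20000 = 63/62500 m
Load 3 — point force P=19 kN at a=6 m (b=L-a=2):
  y_3 = -Pbx(L²-b²-x²)/(6LEI)  [x≤a] = -19·2·4·(8²-2²-4²)/(6·8·20000) = -209/30000 m
Load 4 — point force P=-15 kN at a=24/5 m (b=L-a=16/5):
  y_4 = -Pbx(L²-b²-x²)/(6LEI)  [x≤a] = -(-15)·(16/5)·4·(8²-(16/5)²-4²)/(6·8·20000) = 118/15625 m
Superposition: y = Σ y_i = 43/50000 m ≈ 0.000860 m

y(4) = 43/50000 m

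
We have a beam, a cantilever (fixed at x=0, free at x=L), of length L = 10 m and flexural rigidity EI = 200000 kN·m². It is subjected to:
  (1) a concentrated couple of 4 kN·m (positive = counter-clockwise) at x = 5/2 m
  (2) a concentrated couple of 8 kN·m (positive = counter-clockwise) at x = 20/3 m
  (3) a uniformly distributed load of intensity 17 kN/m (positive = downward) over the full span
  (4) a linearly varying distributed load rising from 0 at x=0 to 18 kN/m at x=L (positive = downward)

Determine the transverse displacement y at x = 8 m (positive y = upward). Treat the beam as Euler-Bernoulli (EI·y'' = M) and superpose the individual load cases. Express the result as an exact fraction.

Load 1 — applied couple M₀=4 kN·m at a=5/2 m (b=L-a=15/2):
  y_1 = M₀a(2x-a)/(2EI)  [x>a] = 4·(5/2)·(2·8-(5/2))/(2·200000) = 27/80000 m
Load 2 — applied couple M₀=8 kN·m at a=20/3 m (b=L-a=10/3):
  y_2 = M₀a(2x-a)/(2EI)  [x>a] = 8·(20/3)·(2·8-(20/3))/(2·200000) = 7/5625 m
Load 3 — uniform load w=17 kN/m over full span:
  y_3 = -wx²(x²-4Lx+6L²)/(24EI) = -17·8²·(8²-4·10·8+6·10²)/(24·200000) = -731/9375 m
Load 4 — triangular load w₀=18 kN/m (0→w₀ over full span):
  y_4 = (w₀Lx³/12-w₀L²x²/6-w₀x⁵/(120L))/EI = (18·10·8³/12-18·10²·8²/6-18·8⁵/(120·10))/200000 = -4692/78125 m
Superposition: y = Σ y_i = -12280409/90000000 m ≈ -0.136449 m

y(8) = -12280409/90000000 m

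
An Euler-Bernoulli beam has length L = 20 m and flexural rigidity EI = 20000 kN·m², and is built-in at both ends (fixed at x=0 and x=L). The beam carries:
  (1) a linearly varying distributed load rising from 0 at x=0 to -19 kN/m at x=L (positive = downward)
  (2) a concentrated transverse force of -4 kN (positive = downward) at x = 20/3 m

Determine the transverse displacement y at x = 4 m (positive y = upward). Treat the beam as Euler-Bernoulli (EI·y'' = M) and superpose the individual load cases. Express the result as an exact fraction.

Load 1 — triangular load w₀=-19 kN/m (0→w₀ over full span):
  y_1 = -w₀x²(L-x)²(x+2L)/(120LEI) = -(-19)·4²·(20-4)²·(4+2·20)/(120·20·20000) = 3344/46875 m
Load 2 — point force P=-4 kN at a=20/3 m (b=L-a=40/3):
  y_2 = -Pb²x²(3aL-(3a+b)x)/(6L³EI)  [x≤a] = -(-4)·(40/3)²·4²·(3·(20/3)·20-(3·(20/3)+(40/3))·4)/(6·20³·20000) = 32/10125 m
Superposition: y = Σ y_i = 94288/1265625 m ≈ 0.074499 m

y(4) = 94288/1265625 m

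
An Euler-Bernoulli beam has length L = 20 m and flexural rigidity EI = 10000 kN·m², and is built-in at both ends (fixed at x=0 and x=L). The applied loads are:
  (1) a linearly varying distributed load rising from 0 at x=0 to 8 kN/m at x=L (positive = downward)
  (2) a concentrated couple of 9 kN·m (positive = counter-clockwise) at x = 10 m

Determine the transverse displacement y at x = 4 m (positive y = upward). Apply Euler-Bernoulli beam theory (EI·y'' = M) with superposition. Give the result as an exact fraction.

Load 1 — triangular load w₀=8 kN/m (0→w₀ over full span):
  y_1 = -w₀x²(L-x)²(x+2L)/(120LEI) = -8·4²·(20-4)²·(4+2·20)/(120·20·10000) = -2816/46875 m
Load 2 — applied couple M₀=9 kN·m at a=10 m (b=L-a=10):
  y_2 = (R_Ax³/6 - M_Ax²/2)/EI  [x≤a] with R_A=27/40, M_A=9/4 = ((27/40)·4³/6 - (9/4)·4²/2)/10000 = -27/25000 m
Superposition: y = Σ y_i = -22933/375000 m ≈ -0.061155 m

y(4) = -22933/375000 m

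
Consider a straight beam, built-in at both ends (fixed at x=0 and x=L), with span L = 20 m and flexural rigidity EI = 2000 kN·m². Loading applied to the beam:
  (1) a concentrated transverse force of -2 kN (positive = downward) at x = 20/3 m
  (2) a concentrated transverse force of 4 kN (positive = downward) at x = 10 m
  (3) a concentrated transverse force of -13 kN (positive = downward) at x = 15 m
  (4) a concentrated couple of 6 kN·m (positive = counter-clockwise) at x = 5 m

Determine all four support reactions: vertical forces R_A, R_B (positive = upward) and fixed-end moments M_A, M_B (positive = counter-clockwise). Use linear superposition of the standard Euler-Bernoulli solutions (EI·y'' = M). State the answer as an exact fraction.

R_A = -5077/4320 kN, M_A = -3991/432 kN·m, R_B = -42443/4320 kN, M_B = 13565/432 kN·m

Load 1 — point force P=-2 kN at a=20/3 m (b=L-a=40/3):
  R_A = Pb²(3a+b)/L³ = (-2)·(40/3)²·(3·(20/3)+(40/3))/20³ = -40/27 kN
  M_A = Pab²/L² = (-2)·(20/3)·(40/3)²/20² = -160/27 kN·m
  R_B = Pa²(a+3b)/L³ = (-2)·(20/3)²·((20/3)+3·(40/3))/20³ = -14/27 kN
  M_B = -Pa²b/L² = -(-2)·(20/3)²·(40/3)/20² = 80/27 kN·m
Load 2 — point force P=4 kN at a=10 m (b=L-a=10):
  R_A = Pb²(3a+b)/L³ = 4·10²·(3·10+10)/20³ = 2 kN
  M_A = Pab²/L² = 4·10·10²/20² = 10 kN·m
  R_B = Pa²(a+3b)/L³ = 4·10²·(10+3·10)/20³ = 2 kN
  M_B = -Pa²b/L² = -4·10²·10/20² = -10 kN·m
Load 3 — point force P=-13 kN at a=15 m (b=L-a=5):
  R_A = Pb²(3a+b)/L³ = (-13)·5²·(3·15+5)/20³ = -65/32 kN
  M_A = Pab²/L² = (-13)·15·5²/20² = -195/16 kN·m
  R_B = Pa²(a+3b)/L³ = (-13)·15²·(15+3·5)/20³ = -351/32 kN
  M_B = -Pa²b/L² = -(-13)·15²·5/20² = 585/16 kN·m
Load 4 — applied couple M₀=6 kN·m at a=5 m (b=L-a=15):
  R_A = 6M₀ab/L³ = 6·6·5·15/20³ = 27/80 kN
  M_A = M₀b(2a-b)/L² = 6·15·(2·5-15)/20² = -9/8 kN·m
  R_B = -6M₀ab/L³ = -6·6·5·15/20³ = -27/80 kN
  M_B = M₀a(2b-a)/L² = 6·5·(2·15-5)/20² = 15/8 kN·m
Superposition: R_A = -5077/4320 kN, M_A = -3991/432 kN·m, R_B = -42443/4320 kN, M_B = 13565/432 kN·m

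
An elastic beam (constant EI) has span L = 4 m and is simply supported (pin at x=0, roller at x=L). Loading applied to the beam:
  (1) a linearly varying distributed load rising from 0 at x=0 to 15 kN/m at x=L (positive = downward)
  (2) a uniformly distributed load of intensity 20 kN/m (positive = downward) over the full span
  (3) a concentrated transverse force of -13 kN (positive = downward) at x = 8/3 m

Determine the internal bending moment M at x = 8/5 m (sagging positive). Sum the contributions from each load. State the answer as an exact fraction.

Load 1 — triangular load w₀=15 kN/m (0→w₀ over full span):
  M_1 = w₀Lx/6 - w₀x³/(6L) = 15·4·(8/5)/6 - 15·(8/5)³/(6·4) = 336/25 kN·m
Load 2 — uniform load w=20 kN/m over full span:
  M_2 = wx(L-x)/2 = 20·(8/5)·(4-(8/5))/2 = 192/5 kN·m
Load 3 — point force P=-13 kN at a=8/3 m (b=L-a=4/3):
  M_3 = Pbx/L  [x≤a] = (-13)·(4/3)·(8/5)/4 = -104/15 kN·m
Superposition: M = Σ M_i = 3368/75 kN·m ≈ 44.906667 kN·m

M(8/5) = 3368/75 kN·m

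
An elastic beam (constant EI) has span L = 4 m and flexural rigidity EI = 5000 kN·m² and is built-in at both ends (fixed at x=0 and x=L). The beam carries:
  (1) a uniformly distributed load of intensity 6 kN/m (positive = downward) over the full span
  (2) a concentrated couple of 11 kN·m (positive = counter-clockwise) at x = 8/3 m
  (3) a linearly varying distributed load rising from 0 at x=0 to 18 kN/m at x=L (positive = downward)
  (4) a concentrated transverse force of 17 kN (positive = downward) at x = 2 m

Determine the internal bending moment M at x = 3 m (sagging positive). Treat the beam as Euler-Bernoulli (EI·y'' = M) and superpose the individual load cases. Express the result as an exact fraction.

Load 1 — uniform load w=6 kN/m over full span:
  M_1 = wLx/2 - wL²/12 - wx²/2 = 6·4·3/2 - 6·4²/12 - 6·3²/2 = 1 kN·m
Load 2 — applied couple M₀=11 kN·m at a=8/3 m (b=L-a=4/3):
  M_2 = R_Ax - M_A - M₀  [x>a] with R_A=11/3, M_A=11/3 = (11/3)·3 - (11/3) - 11 = -11/3 kN·m
Load 3 — triangular load w₀=18 kN/m (0→w₀ over full span):
  M_3 = 3w₀Lx/20 - w₀L²/30 - w₀x³/(6L) = 3·18·4·3/20 - 18·4²/30 - 18·3³/(6·4) = 51/20 kN·m
Load 4 — point force P=17 kN at a=2 m (b=L-a=2):
  M_4 = Pa²(a+3b)(L-x)/L³ - Pa²b/L²  [x>a] = 17·2²·(2+3·2)·(4-3)/4³ - 17·2²·2/4² = 0 kN·m
Superposition: M = Σ M_i = -7/60 kN·m ≈ -0.116667 kN·m

M(3) = -7/60 kN·m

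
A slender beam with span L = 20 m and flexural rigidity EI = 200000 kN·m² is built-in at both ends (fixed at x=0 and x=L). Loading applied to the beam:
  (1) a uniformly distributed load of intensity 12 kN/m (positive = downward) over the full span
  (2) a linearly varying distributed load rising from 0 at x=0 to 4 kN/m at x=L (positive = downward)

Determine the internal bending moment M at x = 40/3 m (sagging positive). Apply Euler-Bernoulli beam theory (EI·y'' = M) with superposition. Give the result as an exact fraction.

Load 1 — uniform load w=12 kN/m over full span:
  M_1 = wLx/2 - wL²/12 - wx²/2 = 12·20·(40/3)/2 - 12·20²/12 - 12·(40/3)²/2 = 400/3 kN·m
Load 2 — triangular load w₀=4 kN/m (0→w₀ over full span):
  M_2 = 3w₀Lx/20 - w₀L²/30 - w₀x³/(6L) = 3·4·20·(40/3)/20 - 4·20²/30 - 4·(40/3)³/(6·20) = 2240/81 kN·m
Superposition: M = Σ M_i = 13040/81 kN·m ≈ 160.987654 kN·m

M(40/3) = 13040/81 kN·m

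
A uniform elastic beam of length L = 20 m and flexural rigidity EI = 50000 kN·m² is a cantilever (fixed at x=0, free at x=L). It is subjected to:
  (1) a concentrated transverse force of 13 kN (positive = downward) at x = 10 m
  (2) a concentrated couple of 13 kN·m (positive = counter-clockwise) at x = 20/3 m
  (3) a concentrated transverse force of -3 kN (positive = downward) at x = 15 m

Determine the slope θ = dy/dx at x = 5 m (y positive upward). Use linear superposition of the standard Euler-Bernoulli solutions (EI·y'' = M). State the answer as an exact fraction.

θ(5) = -47/10000 rad

Load 1 — point force P=13 kN at a=10 m (b=L-a=10):
  θ_1 = -Px(2a-x)/(2EI)  [x≤a] = -13·5·(2·10-5)/(2·50000) = -39/4000 rad
Load 2 — applied couple M₀=13 kN·m at a=20/3 m (b=L-a=40/3):
  θ_2 = M₀x/EI  [x≤a] = 13·5/50000 = 13/10000 rad
Load 3 — point force P=-3 kN at a=15 m (b=L-a=5):
  θ_3 = -Px(2a-x)/(2EI)  [x≤a] = -(-3)·5·(2·15-5)/(2·50000) = 3/800 rad
Superposition: θ = Σ θ_i = -47/10000 rad ≈ -0.004700 rad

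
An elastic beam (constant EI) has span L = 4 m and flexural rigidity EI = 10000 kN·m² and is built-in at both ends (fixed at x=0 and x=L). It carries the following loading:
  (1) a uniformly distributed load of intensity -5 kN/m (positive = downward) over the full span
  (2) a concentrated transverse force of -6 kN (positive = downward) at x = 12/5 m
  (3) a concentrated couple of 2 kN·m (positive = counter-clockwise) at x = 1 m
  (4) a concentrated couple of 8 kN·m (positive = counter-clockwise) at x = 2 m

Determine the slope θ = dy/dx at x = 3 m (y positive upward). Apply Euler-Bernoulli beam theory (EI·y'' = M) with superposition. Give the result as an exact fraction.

Load 1 — uniform load w=-5 kN/m over full span:
  θ_1 = -wx(L-x)(L-2x)/(12EI) = -(-5)·3·(4-3)·(4-2·3)/(12·10000) = -1/4000 rad
Load 2 — point force P=-6 kN at a=12/5 m (b=L-a=8/5):
  θ_2 = Pa²(L-x)(2bL-(3b+a)(L-x))/(2L³EI)  [x>a] = (-6)·(12/5)²·(4-3)·(2·(8/5)·4-(3·(8/5)+(12/5))·(4-3))/(2·4³·10000) = -189/1250000 rad
Load 3 — applied couple M₀=2 kN·m at a=1 m (b=L-a=3):
  θ_3 = (R_Ax²/2 - M_Ax - M₀(x-a))/EI  [x>a] with R_A=9/16, M_A=-3/8 = ((9/16)·3²/2 - (-3/8)·3 - 2·(3-1))/10000 = -11/320000 rad
Load 4 — applied couple M₀=8 kN·m at a=2 m (b=L-a=2):
  θ_4 = (R_Ax²/2 - M_Ax - M₀(x-a))/EI  [x>a] with R_A=3, M_A=2 = (3·3²/2 - 2·3 - 8·(3-2))/10000 = -1/20000 rad
Superposition: θ = Σ θ_i = -19423/40000000 rad ≈ -0.000486 rad

θ(3) = -19423/40000000 rad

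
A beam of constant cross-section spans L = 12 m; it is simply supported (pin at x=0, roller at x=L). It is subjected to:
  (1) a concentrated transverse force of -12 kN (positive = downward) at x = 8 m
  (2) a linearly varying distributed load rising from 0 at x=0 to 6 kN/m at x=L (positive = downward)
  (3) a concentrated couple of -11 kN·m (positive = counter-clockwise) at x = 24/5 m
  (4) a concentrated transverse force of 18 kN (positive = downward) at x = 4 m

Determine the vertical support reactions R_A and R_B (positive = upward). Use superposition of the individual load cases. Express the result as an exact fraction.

Load 1 — point force P=-12 kN at a=8 m (b=L-a=4):
  R_A = Pb/L = (-12)·4/12 = -4 kN
  R_B = Pa/L = (-12)·8/12 = -8 kN
Load 2 — triangular load w₀=6 kN/m (0→w₀ over full span):
  R_A = w₀L/6 = 6·12/6 = 12 kN
  R_B = w₀L/3 = 6·12/3 = 24 kN
Load 3 — applied couple M₀=-11 kN·m at a=24/5 m (b=L-a=36/5):
  R_A = M₀/L = (-11)/12 = -11/12 kN
  R_B = -M₀/L = -(-11)/12 = 11/12 kN
Load 4 — point force P=18 kN at a=4 m (b=L-a=8):
  R_A = Pb/L = 18·8/12 = 12 kN
  R_B = Pa/L = 18·4/12 = 6 kN
Superposition: R_A = 229/12 kN, R_B = 275/12 kN

R_A = 229/12 kN, R_B = 275/12 kN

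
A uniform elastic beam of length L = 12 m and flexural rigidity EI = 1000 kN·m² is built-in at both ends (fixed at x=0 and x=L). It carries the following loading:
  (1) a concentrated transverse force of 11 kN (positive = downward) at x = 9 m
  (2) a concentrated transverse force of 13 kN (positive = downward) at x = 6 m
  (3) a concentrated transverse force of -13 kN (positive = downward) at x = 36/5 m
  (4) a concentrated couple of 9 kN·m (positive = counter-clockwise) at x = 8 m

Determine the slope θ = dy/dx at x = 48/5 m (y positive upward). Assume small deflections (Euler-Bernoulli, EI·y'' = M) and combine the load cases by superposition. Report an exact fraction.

Load 1 — point force P=11 kN at a=9 m (b=L-a=3):
  θ_1 = Pa²(L-x)(2bL-(3b+a)(L-x))/(2L³EI)  [x>a] = 11·9²·(12-(48/5))·(2·3·12-(3·3+9)·(12-(48/5)))/(2·12³·1000) = 891/50000 rad
Load 2 — point force P=13 kN at a=6 m (b=L-a=6):
  θ_2 = Pa²(L-x)(2bL-(3b+a)(L-x))/(2L³EI)  [x>a] = 13·6²·(12-(48/5))·(2·6·12-(3·6+6)·(12-(48/5)))/(2·12³·1000) = 351/12500 rad
Load 3 — point force P=-13 kN at a=36/5 m (b=L-a=24/5):
  θ_3 = Pa²(L-x)(2bL-(3b+a)(L-x))/(2L³EI)  [x>a] = (-13)·(36/5)²·(12-(48/5))·(2·(24/5)·12-(3·(24/5)+(36/5))·(12-(48/5)))/(2·12³·1000) = -11583/390625 rad
Load 4 — applied couple M₀=9 kN·m at a=8 m (b=L-a=4):
  θ_4 = (R_Ax²/2 - M_Ax - M₀(x-a))/EI  [x>a] with R_A=1, M_A=3 = (1·(48/5)²/2 - 3·(48/5) - 9·((48/5)-8))/1000 = 9/3125 rad
Superposition: θ = Σ θ_i = 119547/6250000 rad ≈ 0.019128 rad

θ(48/5) = 119547/6250000 rad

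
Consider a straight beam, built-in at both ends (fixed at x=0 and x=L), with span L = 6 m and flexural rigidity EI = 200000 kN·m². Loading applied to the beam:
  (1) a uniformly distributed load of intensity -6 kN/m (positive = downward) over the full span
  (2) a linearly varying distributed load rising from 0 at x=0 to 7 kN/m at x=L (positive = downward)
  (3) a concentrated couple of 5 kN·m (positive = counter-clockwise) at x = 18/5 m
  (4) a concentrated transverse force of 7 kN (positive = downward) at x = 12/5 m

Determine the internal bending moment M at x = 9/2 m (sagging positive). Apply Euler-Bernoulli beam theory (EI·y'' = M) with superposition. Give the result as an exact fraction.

M(9/2) = -6219/4000 kN·m

Load 1 — uniform load w=-6 kN/m over full span:
  M_1 = wLx/2 - wL²/12 - wx²/2 = (-6)·6·(9/2)/2 - (-6)·6²/12 - (-6)·(9/2)²/2 = -9/4 kN·m
Load 2 — triangular load w₀=7 kN/m (0→w₀ over full span):
  M_2 = 3w₀Lx/20 - w₀L²/30 - w₀x³/(6L) = 3·7·6·(9/2)/20 - 7·6²/30 - 7·(9/2)³/(6·6) = 357/160 kN·m
Load 3 — applied couple M₀=5 kN·m at a=18/5 m (b=L-a=12/5):
  M_3 = R_Ax - M_A - M₀  [x>a] with R_A=6/5, M_A=8/5 = (6/5)·(9/2) - (8/5) - 5 = -6/5 kN·m
Load 4 — point force P=7 kN at a=12/5 m (b=L-a=18/5):
  M_4 = Pa²(a+3b)(L-x)/L³ - Pa²b/L²  [x>a] = 7·(12/5)²·((12/5)+3·(18/5))·(6-(9/2))/6³ - 7·(12/5)²·(18/5)/6² = -42/125 kN·m
Superposition: M = Σ M_i = -6219/4000 kN·m ≈ -1.554750 kN·m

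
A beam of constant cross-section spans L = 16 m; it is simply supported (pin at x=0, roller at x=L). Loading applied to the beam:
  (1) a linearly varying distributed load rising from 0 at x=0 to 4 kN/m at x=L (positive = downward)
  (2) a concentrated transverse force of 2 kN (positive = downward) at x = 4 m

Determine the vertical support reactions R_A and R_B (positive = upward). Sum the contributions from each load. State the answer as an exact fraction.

R_A = 73/6 kN, R_B = 131/6 kN

Load 1 — triangular load w₀=4 kN/m (0→w₀ over full span):
  R_A = w₀L/6 = 4·16/6 = 32/3 kN
  R_B = w₀L/3 = 4·16/3 = 64/3 kN
Load 2 — point force P=2 kN at a=4 m (b=L-a=12):
  R_A = Pb/L = 2·12/16 = 3/2 kN
  R_B = Pa/L = 2·4/16 = 1/2 kN
Superposition: R_A = 73/6 kN, R_B = 131/6 kN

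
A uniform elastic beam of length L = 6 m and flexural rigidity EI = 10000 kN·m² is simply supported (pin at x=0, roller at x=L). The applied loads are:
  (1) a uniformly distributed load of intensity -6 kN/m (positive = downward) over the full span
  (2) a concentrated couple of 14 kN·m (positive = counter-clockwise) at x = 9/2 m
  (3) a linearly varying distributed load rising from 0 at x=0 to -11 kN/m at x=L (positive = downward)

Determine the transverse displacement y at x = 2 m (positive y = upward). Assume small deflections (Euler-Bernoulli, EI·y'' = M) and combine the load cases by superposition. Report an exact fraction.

Load 1 — uniform load w=-6 kN/m over full span:
  y_1 = -wx(L³-2Lx²+x³)/(24EI) = -(-6)·2·(6³-2·6·2²+2³)/(24·10000) = 11/1250 m
Load 2 — applied couple M₀=14 kN·m at a=9/2 m (b=L-a=3/2):
  y_2 = (M₀x³/(6L)+C₁x)/EI  [x≤a] with C₁=M₀(3b²-L²)/(6L)=-91/8 = (14·2³/(6·6)+(-91/8)·2)/10000 = -707/360000 m
Load 3 — triangular load w₀=-11 kN/m (0→w₀ over full span):
  y_3 = -w₀x(7L⁴-10L²x²+3x⁴)/(360LEI) = -(-11)·2·(7·6⁴-10·6²·2²+3·2⁴)/(360·6·10000) = 44/5625 m
Superposition: y = Σ y_i = 1759/120000 m ≈ 0.014658 m

y(2) = 1759/120000 m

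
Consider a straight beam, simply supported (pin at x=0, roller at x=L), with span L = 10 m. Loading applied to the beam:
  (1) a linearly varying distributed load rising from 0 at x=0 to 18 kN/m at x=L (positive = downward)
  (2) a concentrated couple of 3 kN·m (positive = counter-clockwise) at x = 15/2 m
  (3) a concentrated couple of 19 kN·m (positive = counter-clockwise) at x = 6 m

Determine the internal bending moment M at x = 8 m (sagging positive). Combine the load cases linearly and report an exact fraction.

M(8) = 82 kN·m

Load 1 — triangular load w₀=18 kN/m (0→w₀ over full span):
  M_1 = w₀Lx/6 - w₀x³/(6L) = 18·10·8/6 - 18·8³/(6·10) = 432/5 kN·m
Load 2 — applied couple M₀=3 kN·m at a=15/2 m (b=L-a=5/2):
  M_2 = M₀x/L - M₀  [x>a] = 3·8/10 - 3 = -3/5 kN·m
Load 3 — applied couple M₀=19 kN·m at a=6 m (b=L-a=4):
  M_3 = M₀x/L - M₀  [x>a] = 19·8/10 - 19 = -19/5 kN·m
Superposition: M = Σ M_i = 82 kN·m ≈ 82.000000 kN·m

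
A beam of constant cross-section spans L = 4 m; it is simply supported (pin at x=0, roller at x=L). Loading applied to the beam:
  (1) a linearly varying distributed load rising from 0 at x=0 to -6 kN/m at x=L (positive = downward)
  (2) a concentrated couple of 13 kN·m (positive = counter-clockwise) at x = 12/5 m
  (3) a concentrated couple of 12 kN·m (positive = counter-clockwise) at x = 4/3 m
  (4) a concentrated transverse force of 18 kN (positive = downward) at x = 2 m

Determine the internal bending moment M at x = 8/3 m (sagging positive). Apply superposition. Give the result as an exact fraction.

M(8/3) = -61/27 kN·m

Load 1 — triangular load w₀=-6 kN/m (0→w₀ over full span):
  M_1 = w₀Lx/6 - w₀x³/(6L) = (-6)·4·(8/3)/6 - (-6)·(8/3)³/(6·4) = -160/27 kN·m
Load 2 — applied couple M₀=13 kN·m at a=12/5 m (b=L-a=8/5):
  M_2 = M₀x/L - M₀  [x>a] = 13·(8/3)/4 - 13 = -13/3 kN·m
Load 3 — applied couple M₀=12 kN·m at a=4/3 m (b=L-a=8/3):
  M_3 = M₀x/L - M₀  [x>a] = 12·(8/3)/4 - 12 = -4 kN·m
Load 4 — point force P=18 kN at a=2 m (b=L-a=2):
  M_4 = Pa(L-x)/L  [x>a] = 18·2·(4-(8/3))/4 = 12 kN·m
Superposition: M = Σ M_i = -61/27 kN·m ≈ -2.259259 kN·m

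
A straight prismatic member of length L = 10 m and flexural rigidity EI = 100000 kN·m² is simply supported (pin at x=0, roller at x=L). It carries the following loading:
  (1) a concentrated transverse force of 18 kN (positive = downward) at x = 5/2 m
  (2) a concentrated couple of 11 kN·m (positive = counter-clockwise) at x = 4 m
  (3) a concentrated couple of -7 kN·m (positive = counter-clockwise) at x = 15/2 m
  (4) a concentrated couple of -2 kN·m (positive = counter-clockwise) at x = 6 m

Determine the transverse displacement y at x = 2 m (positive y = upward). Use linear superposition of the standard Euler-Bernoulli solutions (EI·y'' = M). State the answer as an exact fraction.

y(2) = -613/400000 m

Load 1 — point force P=18 kN at a=5/2 m (b=L-a=15/2):
  y_1 = -Pbx(L²-b²-x²)/(6LEI)  [x≤a] = -18·(15/2)·2·(10²-(15/2)²-2²)/(6·10·100000) = -1431/800000 m
Load 2 — applied couple M₀=11 kN·m at a=4 m (b=L-a=6):
  y_2 = (M₀x³/(6L)+C₁x)/EI  [x≤a] with C₁=M₀(3b²-L²)/(6L)=22/15 = (11·2³/(6·10)+(22/15)·2)/100000 = 11/250000 m
Load 3 — applied couple M₀=-7 kN·m at a=15/2 m (b=L-a=5/2):
  y_3 = (M₀x³/(6L)+C₁x)/EI  [x≤a] with C₁=M₀(3b²-L²)/(6L)=455/48 = ((-7)·2³/(6·10)+(455/48)·2)/100000 = 721/4000000 m
Load 4 — applied couple M₀=-2 kN·m at a=6 m (b=L-a=4):
  y_4 = (M₀x³/(6L)+C₁x)/EI  [x≤a] with C₁=M₀(3b²-L²)/(6L)=26/15 = ((-2)·2³/(6·10)+(26/15)·2)/100000 = 1/31250 m
Superposition: y = Σ y_i = -613/400000 m ≈ -0.001533 m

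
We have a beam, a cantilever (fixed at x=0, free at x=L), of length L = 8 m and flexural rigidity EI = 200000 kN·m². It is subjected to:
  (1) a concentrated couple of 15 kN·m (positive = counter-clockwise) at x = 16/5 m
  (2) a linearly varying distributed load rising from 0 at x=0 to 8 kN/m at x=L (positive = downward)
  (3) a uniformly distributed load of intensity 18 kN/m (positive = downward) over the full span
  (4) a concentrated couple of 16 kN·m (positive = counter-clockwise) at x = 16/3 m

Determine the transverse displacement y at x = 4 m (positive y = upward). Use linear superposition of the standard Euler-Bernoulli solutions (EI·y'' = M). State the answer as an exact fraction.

Load 1 — applied couple M₀=15 kN·m at a=16/5 m (b=L-a=24/5):
  y_1 = M₀a(2x-a)/(2EI)  [x>a] = 15·(16/5)·(2·4-(16/5))/(2·200000) = 9/15625 m
Load 2 — triangular load w₀=8 kN/m (0→w₀ over full span):
  y_2 = (w₀Lx³/12-w₀L²x²/6-w₀x⁵/(120L))/EI = (8·8·4³/12-8·8²·4²/6-8·4⁵/(120·8))/200000 = -242/46875 m
Load 3 — uniform load w=18 kN/m over full span:
  y_3 = -wx²(x²-4Lx+6L²)/(24EI) = -18·4²·(4²-4·8·4+6·8²)/(24·200000) = -51/3125 m
Load 4 — applied couple M₀=16 kN·m at a=16/3 m (b=L-a=8/3):
  y_4 = M₀x²/(2EI)  [x≤a] = 16·4²/(2·200000) = 2/3125 m
Superposition: y = Σ y_i = -38/1875 m ≈ -0.020267 m

y(4) = -38/1875 m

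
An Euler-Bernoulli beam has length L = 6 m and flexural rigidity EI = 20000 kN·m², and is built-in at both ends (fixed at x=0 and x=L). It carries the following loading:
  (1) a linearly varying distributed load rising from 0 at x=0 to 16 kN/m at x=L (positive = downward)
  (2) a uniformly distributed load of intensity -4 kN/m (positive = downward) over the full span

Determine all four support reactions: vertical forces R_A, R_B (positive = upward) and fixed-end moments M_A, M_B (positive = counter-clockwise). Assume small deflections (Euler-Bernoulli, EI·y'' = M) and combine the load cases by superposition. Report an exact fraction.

R_A = 12/5 kN, M_A = 36/5 kN·m, R_B = 108/5 kN, M_B = -84/5 kN·m

Load 1 — triangular load w₀=16 kN/m (0→w₀ over full span):
  R_A = 3w₀L/20 = 3·16·6/20 = 72/5 kN
  M_A = w₀L²/30 = 16·6²/30 = 96/5 kN·m
  R_B = 7w₀L/20 = 7·16·6/20 = 168/5 kN
  M_B = -w₀L²/20 = -16·6²/20 = -144/5 kN·m
Load 2 — uniform load w=-4 kN/m over full span:
  R_A = wL/2 = (-4)·6/2 = -12 kN
  M_A = wL²/12 = (-4)·6²/12 = -12 kN·m
  R_B = wL/2 = (-4)·6/2 = -12 kN
  M_B = -wL²/12 = -(-4)·6²/12 = 12 kN·m
Superposition: R_A = 12/5 kN, M_A = 36/5 kN·m, R_B = 108/5 kN, M_B = -84/5 kN·m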